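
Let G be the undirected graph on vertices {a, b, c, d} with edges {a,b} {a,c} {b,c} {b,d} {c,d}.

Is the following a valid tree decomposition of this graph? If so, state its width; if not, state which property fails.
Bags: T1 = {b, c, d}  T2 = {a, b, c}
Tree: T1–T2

Yes; width 2.

Checking the three conditions: (i) the bags cover all of {a, b, c, d}; (ii) for each edge, some bag contains both endpoints; (iii) the bags containing any fixed vertex form a subtree. All hold, so the decomposition is valid with width 3 − 1 = 2.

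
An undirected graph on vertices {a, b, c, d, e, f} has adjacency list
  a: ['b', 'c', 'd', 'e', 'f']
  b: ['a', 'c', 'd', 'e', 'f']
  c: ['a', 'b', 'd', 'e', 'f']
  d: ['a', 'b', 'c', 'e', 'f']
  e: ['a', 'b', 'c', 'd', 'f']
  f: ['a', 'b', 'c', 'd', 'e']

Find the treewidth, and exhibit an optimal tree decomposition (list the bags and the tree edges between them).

With just one bag of size 6, the width is 6 − 1 = 5, so tw(G) ≤ 5. Conversely, {a, b, c, d, e, f} is a clique of size 6, and the vertices of any clique must share a bag in every tree decomposition; so some bag has ≥ 6 vertices and tw(G) ≥ 5. Combining the bounds, tw(G) = 5.

Treewidth 5.
One optimal decomposition is:
Bags: B1 = {a, b, c, d, e, f}
Tree: (single bag)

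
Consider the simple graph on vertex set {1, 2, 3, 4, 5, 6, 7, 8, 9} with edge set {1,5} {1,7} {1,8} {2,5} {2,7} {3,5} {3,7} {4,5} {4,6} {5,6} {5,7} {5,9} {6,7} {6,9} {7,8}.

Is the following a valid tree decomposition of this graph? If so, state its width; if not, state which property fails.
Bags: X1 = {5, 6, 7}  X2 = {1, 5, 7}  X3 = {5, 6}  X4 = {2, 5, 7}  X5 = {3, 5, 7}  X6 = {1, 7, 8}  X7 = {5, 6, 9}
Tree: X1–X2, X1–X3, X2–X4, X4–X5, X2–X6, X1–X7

No — vertex 4 appears in no bag.

A tree decomposition must satisfy three properties: every vertex lies in some bag; for every edge, both endpoints lie together in some bag; and for every vertex, the bags containing it form a connected subtree. Here vertex 4 appears in no bag, so the decomposition is invalid.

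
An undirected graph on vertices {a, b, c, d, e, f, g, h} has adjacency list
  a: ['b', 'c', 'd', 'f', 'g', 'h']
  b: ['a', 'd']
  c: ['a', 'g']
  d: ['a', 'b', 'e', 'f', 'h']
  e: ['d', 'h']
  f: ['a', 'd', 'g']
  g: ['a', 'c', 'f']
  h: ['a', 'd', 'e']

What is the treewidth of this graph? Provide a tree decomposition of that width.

Every bag has size at most 3, so the width is 3 − 1 = 2 and tw(G) ≤ 2. On the other hand G contains the 3-clique {d, e, h}. A clique must lie in a single bag of any decomposition, so no decomposition can have width below 2. Therefore the treewidth is 2.

Treewidth 2.
One optimal decomposition is:
Bags: B1 = {a, d, h}  B2 = {a, b, d}  B3 = {a, d, f}  B4 = {a, f, g}  B5 = {d, e, h}  B6 = {a, c, g}
Tree: B1–B2, B1–B3, B3–B4, B1–B5, B4–B6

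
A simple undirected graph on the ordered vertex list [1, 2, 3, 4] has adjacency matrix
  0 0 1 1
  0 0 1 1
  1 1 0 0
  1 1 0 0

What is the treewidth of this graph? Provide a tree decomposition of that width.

Treewidth 2.
One optimal decomposition is:
Bags: B1 = {1, 2, 3}  B2 = {1, 2, 4}
Tree: B1–B2

The largest bag has 3 vertices, giving width 2; this decomposition certifies tw(G) ≤ 2. For the lower bound, G contains the cycle 2–3–1–4–2, so G is not a forest; only forests have treewidth ≤ 1, hence tw(G) ≥ 2. The upper and lower bounds meet at 2, so that is the treewidth.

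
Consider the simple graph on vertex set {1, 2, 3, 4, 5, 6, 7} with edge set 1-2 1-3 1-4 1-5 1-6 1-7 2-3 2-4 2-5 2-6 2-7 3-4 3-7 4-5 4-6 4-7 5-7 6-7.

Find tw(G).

4

A width-4 tree decomposition is:
Bags: B1 = {1, 2, 4, 5, 7}  B2 = {1, 2, 3, 4, 7}  B3 = {1, 2, 4, 6, 7}
Tree: B1–B2, B1–B3
Each bag holds 5 vertices, so the decomposition has width 4, which upper-bounds the treewidth. On the other hand G contains the 5-clique {1, 2, 3, 4, 7}. A clique must lie in a single bag of any decomposition, so no decomposition can have width below 4. Hence tw(G) = 4 exactly.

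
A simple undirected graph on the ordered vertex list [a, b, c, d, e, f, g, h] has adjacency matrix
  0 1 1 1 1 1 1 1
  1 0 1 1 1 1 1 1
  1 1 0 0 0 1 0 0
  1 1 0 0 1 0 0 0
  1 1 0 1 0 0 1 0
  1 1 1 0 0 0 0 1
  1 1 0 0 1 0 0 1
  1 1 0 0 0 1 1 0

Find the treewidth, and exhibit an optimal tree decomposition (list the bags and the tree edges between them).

Every bag has size at most 4, so the width is 4 − 1 = 3 and tw(G) ≤ 3. For the lower bound, the 4 vertices {a, b, d, e} are pairwise adjacent, and any tree decomposition puts a clique entirely inside one bag — forcing width ≥ 3. The upper and lower bounds meet at 3, so that is the treewidth.

Treewidth 3.
One such decomposition:
Bags: B1 = {a, b, f, h}  B2 = {a, b, g, h}  B3 = {a, b, e, g}  B4 = {a, b, c, f}  B5 = {a, b, d, e}
Tree: B1–B2, B2–B3, B1–B4, B3–B5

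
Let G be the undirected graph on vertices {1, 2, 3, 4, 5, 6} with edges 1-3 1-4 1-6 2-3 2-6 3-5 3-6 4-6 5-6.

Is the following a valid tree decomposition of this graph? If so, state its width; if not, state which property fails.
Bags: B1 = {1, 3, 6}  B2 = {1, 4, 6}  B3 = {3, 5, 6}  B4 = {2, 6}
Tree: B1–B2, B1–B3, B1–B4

No — edge (3,2) lies in no bag.

A tree decomposition must satisfy three properties: every vertex lies in some bag; for every edge, both endpoints lie together in some bag; and for every vertex, the bags containing it form a connected subtree. Here edge (3,2) lies in no bag, so the decomposition is invalid.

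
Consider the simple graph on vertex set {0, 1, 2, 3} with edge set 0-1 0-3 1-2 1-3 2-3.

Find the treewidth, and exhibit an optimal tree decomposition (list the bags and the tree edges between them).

Every bag has size at most 3, so the width is 3 − 1 = 2 and tw(G) ≤ 2. For the lower bound, the 3 vertices {0, 1, 3} are pairwise adjacent, and any tree decomposition puts a clique entirely inside one bag — forcing width ≥ 2. Hence tw(G) = 2 exactly.

Treewidth 2.
One optimal decomposition is:
Bags: B1 = {1, 2, 3}  B2 = {0, 1, 3}
Tree: B1–B2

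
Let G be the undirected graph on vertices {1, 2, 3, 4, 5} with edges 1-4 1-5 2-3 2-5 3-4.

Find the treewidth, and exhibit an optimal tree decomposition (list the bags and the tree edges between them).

Each bag holds 3 vertices, so the decomposition has width 2, which upper-bounds the treewidth. The edges 1–4–3–2–5–1 form a cycle, so G is not a tree and its treewidth is at least 2. Hence tw(G) = 2 exactly.

Treewidth 2.
One such decomposition:
Bags: B1 = {1, 3, 4}  B2 = {1, 2, 3}  B3 = {1, 2, 5}
Tree: B1–B2, B2–B3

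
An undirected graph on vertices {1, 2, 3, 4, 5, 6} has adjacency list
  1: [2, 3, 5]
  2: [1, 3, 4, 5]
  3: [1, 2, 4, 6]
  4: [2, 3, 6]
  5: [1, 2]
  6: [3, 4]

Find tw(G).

A width-2 tree decomposition is:
Bags: B1 = {1, 2, 3}  B2 = {1, 2, 5}  B3 = {2, 3, 4}  B4 = {3, 4, 6}
Tree: B1–B2, B1–B3, B3–B4
The largest bag has 3 vertices, giving width 2; this decomposition certifies tw(G) ≤ 2. For the lower bound, the 3 vertices {1, 2, 3} are pairwise adjacent, and any tree decomposition puts a clique entirely inside one bag — forcing width ≥ 2. Therefore the treewidth is 2.

2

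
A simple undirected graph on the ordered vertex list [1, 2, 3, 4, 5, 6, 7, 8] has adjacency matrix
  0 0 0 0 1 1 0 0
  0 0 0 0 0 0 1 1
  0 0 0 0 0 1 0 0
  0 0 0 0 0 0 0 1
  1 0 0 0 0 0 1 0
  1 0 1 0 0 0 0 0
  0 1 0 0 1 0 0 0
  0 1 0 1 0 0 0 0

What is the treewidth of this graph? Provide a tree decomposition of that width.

Treewidth 1.
One optimal decomposition is:
Bags: B1 = {4, 8}  B2 = {2, 8}  B3 = {2, 7}  B4 = {5, 7}  B5 = {1, 5}  B6 = {1, 6}  B7 = {3, 6}
Tree: B1–B2, B2–B3, B3–B4, B4–B5, B5–B6, B6–B7

Each bag holds 2 vertices, so the decomposition has width 1, which upper-bounds the treewidth. Any graph with an edge has treewidth ≥ 1, and G has the edge 4–8. Hence tw(G) = 1 exactly.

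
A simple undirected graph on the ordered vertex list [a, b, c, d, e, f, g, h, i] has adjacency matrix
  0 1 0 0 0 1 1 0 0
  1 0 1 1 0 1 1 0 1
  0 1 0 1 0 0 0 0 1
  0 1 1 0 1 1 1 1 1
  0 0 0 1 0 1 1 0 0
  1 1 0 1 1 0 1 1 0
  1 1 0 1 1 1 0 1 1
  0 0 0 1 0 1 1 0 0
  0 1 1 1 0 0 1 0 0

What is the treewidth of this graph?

A width-3 tree decomposition is:
Bags: B1 = {b, c, d, i}  B2 = {b, d, g, i}  B3 = {b, d, f, g}  B4 = {d, e, f, g}  B5 = {a, b, f, g}  B6 = {d, f, g, h}
Tree: B1–B2, B2–B3, B3–B4, B3–B5, B4–B6
The largest bag has 4 vertices, giving width 3; this decomposition certifies tw(G) ≤ 3. On the other hand G contains the 4-clique {d, e, f, g}. A clique must lie in a single bag of any decomposition, so no decomposition can have width below 3. Combining the bounds, tw(G) = 3.

3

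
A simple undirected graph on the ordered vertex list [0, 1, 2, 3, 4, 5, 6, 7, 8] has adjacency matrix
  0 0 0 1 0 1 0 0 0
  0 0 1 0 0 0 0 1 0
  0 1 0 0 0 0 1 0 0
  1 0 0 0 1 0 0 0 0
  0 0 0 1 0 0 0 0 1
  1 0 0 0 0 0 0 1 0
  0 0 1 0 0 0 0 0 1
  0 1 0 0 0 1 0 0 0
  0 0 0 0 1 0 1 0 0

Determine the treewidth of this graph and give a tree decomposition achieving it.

Treewidth 2.
One such decomposition:
Bags: B1 = {4, 6, 8}  B2 = {2, 4, 6}  B3 = {1, 2, 4}  B4 = {1, 4, 7}  B5 = {4, 5, 7}  B6 = {0, 4, 5}  B7 = {0, 3, 4}
Tree: B1–B2, B2–B3, B3–B4, B4–B5, B5–B6, B6–B7

The largest bag has 3 vertices, giving width 2; this decomposition certifies tw(G) ≤ 2. For the lower bound, G contains the cycle 4–8–6–2–1–7–5–0–3–4, so G is not a forest; only forests have treewidth ≤ 1, hence tw(G) ≥ 2. The upper and lower bounds meet at 2, so that is the treewidth.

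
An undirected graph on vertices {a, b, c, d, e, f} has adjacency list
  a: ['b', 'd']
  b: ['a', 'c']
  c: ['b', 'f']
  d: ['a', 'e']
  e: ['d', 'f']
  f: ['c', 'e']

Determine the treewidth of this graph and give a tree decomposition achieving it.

Every bag has size at most 3, so the width is 3 − 1 = 2 and tw(G) ≤ 2. For the lower bound, G contains the cycle f–c–b–a–d–e–f, so G is not a forest; only forests have treewidth ≤ 1, hence tw(G) ≥ 2. Therefore the treewidth is 2.

Treewidth 2.
One such decomposition:
Bags: B1 = {b, c, f}  B2 = {a, b, f}  B3 = {a, d, f}  B4 = {d, e, f}
Tree: B1–B2, B2–B3, B3–B4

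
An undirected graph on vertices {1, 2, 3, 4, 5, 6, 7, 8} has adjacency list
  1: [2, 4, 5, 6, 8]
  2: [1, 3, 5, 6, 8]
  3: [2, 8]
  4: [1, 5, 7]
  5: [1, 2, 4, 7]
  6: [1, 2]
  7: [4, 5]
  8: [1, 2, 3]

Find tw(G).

A width-2 tree decomposition is:
Bags: B1 = {1, 2, 8}  B2 = {1, 2, 5}  B3 = {2, 3, 8}  B4 = {1, 4, 5}  B5 = {1, 2, 6}  B6 = {4, 5, 7}
Tree: B1–B2, B1–B3, B2–B4, B1–B5, B4–B6
Every bag has size at most 3, so the width is 3 − 1 = 2 and tw(G) ≤ 2. For the lower bound, the 3 vertices {1, 2, 8} are pairwise adjacent, and any tree decomposition puts a clique entirely inside one bag — forcing width ≥ 2. The upper and lower bounds meet at 2, so that is the treewidth.

2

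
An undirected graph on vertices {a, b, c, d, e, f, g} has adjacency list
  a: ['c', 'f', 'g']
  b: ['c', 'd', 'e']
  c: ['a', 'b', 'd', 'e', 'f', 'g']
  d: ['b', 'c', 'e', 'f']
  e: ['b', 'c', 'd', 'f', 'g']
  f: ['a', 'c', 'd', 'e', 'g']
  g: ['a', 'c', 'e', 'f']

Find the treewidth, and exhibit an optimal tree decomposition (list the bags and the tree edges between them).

Treewidth 3.
One optimal decomposition is:
Bags: B1 = {c, e, f, g}  B2 = {c, d, e, f}  B3 = {b, c, d, e}  B4 = {a, c, f, g}
Tree: B1–B2, B2–B3, B1–B4

The largest bag has 4 vertices, giving width 3; this decomposition certifies tw(G) ≤ 3. On the other hand G contains the 4-clique {c, d, e, f}. A clique must lie in a single bag of any decomposition, so no decomposition can have width below 3. Therefore the treewidth is 3.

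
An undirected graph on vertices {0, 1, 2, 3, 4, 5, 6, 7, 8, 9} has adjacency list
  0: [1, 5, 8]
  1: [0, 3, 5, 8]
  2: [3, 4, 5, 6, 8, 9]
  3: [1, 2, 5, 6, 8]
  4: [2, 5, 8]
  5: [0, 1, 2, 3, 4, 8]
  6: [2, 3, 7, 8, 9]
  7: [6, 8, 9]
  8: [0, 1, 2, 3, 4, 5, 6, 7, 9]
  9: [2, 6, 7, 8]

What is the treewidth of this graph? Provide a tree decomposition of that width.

Every bag has size at most 4, so the width is 4 − 1 = 3 and tw(G) ≤ 3. Conversely, {0, 1, 5, 8} is a clique of size 4, and the vertices of any clique must share a bag in every tree decomposition; so some bag has ≥ 4 vertices and tw(G) ≥ 3. The upper and lower bounds meet at 3, so that is the treewidth.

Treewidth 3.
One such decomposition:
Bags: B1 = {2, 3, 6, 8}  B2 = {2, 3, 5, 8}  B3 = {1, 3, 5, 8}  B4 = {2, 4, 5, 8}  B5 = {0, 1, 5, 8}  B6 = {2, 6, 8, 9}  B7 = {6, 7, 8, 9}
Tree: B1–B2, B2–B3, B2–B4, B3–B5, B1–B6, B6–B7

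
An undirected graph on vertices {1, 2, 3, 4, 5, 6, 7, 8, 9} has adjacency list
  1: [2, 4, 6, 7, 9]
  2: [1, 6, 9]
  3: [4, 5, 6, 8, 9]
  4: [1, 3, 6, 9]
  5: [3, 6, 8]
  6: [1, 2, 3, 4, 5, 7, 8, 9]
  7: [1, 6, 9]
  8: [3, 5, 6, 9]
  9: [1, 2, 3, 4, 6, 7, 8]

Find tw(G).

A width-3 tree decomposition is:
Bags: B1 = {3, 6, 8, 9}  B2 = {3, 4, 6, 9}  B3 = {3, 5, 6, 8}  B4 = {1, 4, 6, 9}  B5 = {1, 2, 6, 9}  B6 = {1, 6, 7, 9}
Tree: B1–B2, B1–B3, B2–B4, B4–B5, B5–B6
Each bag holds 4 vertices, so the decomposition has width 3, which upper-bounds the treewidth. On the other hand G contains the 4-clique {3, 6, 8, 9}. A clique must lie in a single bag of any decomposition, so no decomposition can have width below 3. Therefore the treewidth is 3.

3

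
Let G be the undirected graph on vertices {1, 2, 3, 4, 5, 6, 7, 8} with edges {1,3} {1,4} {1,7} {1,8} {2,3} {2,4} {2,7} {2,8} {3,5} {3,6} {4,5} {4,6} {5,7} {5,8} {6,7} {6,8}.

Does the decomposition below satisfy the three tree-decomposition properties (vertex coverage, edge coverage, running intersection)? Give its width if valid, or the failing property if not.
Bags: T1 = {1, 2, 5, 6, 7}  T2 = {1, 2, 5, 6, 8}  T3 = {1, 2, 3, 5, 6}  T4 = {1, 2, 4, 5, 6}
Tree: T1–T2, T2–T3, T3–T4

Yes; width 4.

Vertex coverage: the bags together contain {1, 2, 3, 4, 5, 6, 7, 8}, the full vertex set. Edge coverage: each edge of G has both endpoints in at least one bag. Running intersection: for every vertex, the bags containing it form a connected subtree. All three properties hold, so this is a valid tree decomposition of width max|bag| − 1 = 4, and hence tw(G) ≤ 4.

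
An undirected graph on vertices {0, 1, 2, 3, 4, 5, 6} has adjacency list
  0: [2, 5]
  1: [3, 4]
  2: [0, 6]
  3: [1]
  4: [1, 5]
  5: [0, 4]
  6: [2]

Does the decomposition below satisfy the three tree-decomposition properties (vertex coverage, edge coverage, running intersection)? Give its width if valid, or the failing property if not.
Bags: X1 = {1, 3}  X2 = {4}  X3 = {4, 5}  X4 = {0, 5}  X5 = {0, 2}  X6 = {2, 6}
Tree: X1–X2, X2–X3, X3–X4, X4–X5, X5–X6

No — edge (1,4) lies in no bag.

A tree decomposition must satisfy three properties: every vertex lies in some bag; for every edge, both endpoints lie together in some bag; and for every vertex, the bags containing it form a connected subtree. Here edge (1,4) lies in no bag, so the decomposition is invalid.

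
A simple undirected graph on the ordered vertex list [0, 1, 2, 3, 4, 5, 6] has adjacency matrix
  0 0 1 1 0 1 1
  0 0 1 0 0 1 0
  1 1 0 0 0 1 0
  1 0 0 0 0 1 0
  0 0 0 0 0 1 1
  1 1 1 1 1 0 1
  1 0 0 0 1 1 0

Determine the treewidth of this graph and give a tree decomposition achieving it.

Each bag holds 3 vertices, so the decomposition has width 2, which upper-bounds the treewidth. Conversely, {0, 2, 5} is a clique of size 3, and the vertices of any clique must share a bag in every tree decomposition; so some bag has ≥ 3 vertices and tw(G) ≥ 2. Therefore the treewidth is 2.

Treewidth 2.
Bags: B1 = {0, 3, 5}  B2 = {0, 2, 5}  B3 = {0, 5, 6}  B4 = {1, 2, 5}  B5 = {4, 5, 6}
Tree: B1–B2, B1–B3, B2–B4, B3–B5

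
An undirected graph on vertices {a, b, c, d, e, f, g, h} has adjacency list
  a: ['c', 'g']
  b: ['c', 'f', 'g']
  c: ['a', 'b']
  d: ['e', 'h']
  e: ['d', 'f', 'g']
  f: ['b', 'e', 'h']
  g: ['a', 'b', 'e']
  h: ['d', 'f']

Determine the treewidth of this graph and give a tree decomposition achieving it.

Treewidth 2.
One optimal decomposition is:
Bags: B1 = {a, b, c}  B2 = {a, b, g}  B3 = {b, f, g}  B4 = {e, f, g}  B5 = {e, f, h}  B6 = {d, e, h}
Tree: B1–B2, B2–B3, B3–B4, B4–B5, B5–B6

The largest bag has 3 vertices, giving width 2; this decomposition certifies tw(G) ≤ 2. For the lower bound, G contains the cycle c–a–g–b–c, so G is not a forest; only forests have treewidth ≤ 1, hence tw(G) ≥ 2. Combining the bounds, tw(G) = 2.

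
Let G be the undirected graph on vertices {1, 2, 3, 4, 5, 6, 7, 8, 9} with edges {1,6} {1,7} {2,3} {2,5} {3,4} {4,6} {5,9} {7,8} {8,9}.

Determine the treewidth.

2

A width-2 tree decomposition is:
Bags: B1 = {2, 3, 5}  B2 = {3, 5, 9}  B3 = {3, 8, 9}  B4 = {3, 7, 8}  B5 = {1, 3, 7}  B6 = {1, 3, 6}  B7 = {3, 4, 6}
Tree: B1–B2, B2–B3, B3–B4, B4–B5, B5–B6, B6–B7
Every bag has size at most 3, so the width is 3 − 1 = 2 and tw(G) ≤ 2. For the lower bound, G contains the cycle 3–2–5–9–8–7–1–6–4–3, so G is not a forest; only forests have treewidth ≤ 1, hence tw(G) ≥ 2. Hence tw(G) = 2 exactly.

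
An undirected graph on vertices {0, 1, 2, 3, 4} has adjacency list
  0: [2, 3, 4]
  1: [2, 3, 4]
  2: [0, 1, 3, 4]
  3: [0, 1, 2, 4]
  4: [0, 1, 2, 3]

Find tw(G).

A width-3 tree decomposition is:
Bags: B1 = {0, 2, 3, 4}  B2 = {1, 2, 3, 4}
Tree: B1–B2
The largest bag has 4 vertices, giving width 3; this decomposition certifies tw(G) ≤ 3. On the other hand G contains the 4-clique {0, 2, 3, 4}. A clique must lie in a single bag of any decomposition, so no decomposition can have width below 3. The upper and lower bounds meet at 3, so that is the treewidth.

3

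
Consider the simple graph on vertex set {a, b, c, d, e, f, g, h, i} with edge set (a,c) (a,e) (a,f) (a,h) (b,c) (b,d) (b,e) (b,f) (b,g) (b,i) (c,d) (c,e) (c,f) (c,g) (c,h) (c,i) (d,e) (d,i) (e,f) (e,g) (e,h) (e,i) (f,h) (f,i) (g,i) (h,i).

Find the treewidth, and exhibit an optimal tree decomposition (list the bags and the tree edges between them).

Treewidth 4.
One such decomposition:
Bags: B1 = {c, e, f, h, i}  B2 = {a, c, e, f, h}  B3 = {b, c, e, f, i}  B4 = {b, c, d, e, i}  B5 = {b, c, e, g, i}
Tree: B1–B2, B1–B3, B3–B4, B3–B5

Each bag holds 5 vertices, so the decomposition has width 4, which upper-bounds the treewidth. On the other hand G contains the 5-clique {a, c, e, f, h}. A clique must lie in a single bag of any decomposition, so no decomposition can have width below 4. Combining the bounds, tw(G) = 4.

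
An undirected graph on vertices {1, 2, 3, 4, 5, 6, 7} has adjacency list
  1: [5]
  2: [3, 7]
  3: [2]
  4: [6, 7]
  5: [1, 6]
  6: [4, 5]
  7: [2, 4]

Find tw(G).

A width-1 tree decomposition is:
Bags: B1 = {2, 3}  B2 = {2, 7}  B3 = {4, 7}  B4 = {4, 6}  B5 = {5, 6}  B6 = {1, 5}
Tree: B1–B2, B2–B3, B3–B4, B4–B5, B5–B6
The largest bag has 2 vertices, giving width 1; this decomposition certifies tw(G) ≤ 1. Since G has at least one edge (e.g. 3–2), it is not an edgeless graph, so tw(G) ≥ 1. Hence tw(G) = 1 exactly.

1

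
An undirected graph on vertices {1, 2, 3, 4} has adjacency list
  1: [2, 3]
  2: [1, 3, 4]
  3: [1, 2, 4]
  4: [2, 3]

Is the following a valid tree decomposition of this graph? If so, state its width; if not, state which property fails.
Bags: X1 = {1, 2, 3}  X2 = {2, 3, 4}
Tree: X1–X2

Yes; width 2.

Vertex coverage: the bags together contain {1, 2, 3, 4}, the full vertex set. Edge coverage: each edge of G has both endpoints in at least one bag. Running intersection: for every vertex, the bags containing it form a connected subtree. All three properties hold, so this is a valid tree decomposition of width max|bag| − 1 = 2, and hence tw(G) ≤ 2.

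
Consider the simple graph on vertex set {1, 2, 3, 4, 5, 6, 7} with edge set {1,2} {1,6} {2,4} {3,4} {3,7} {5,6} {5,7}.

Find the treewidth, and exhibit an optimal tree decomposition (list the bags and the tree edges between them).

Treewidth 2.
Bags: B1 = {3, 4, 7}  B2 = {4, 5, 7}  B3 = {4, 5, 6}  B4 = {1, 4, 6}  B5 = {1, 2, 4}
Tree: B1–B2, B2–B3, B3–B4, B4–B5

The largest bag has 3 vertices, giving width 2; this decomposition certifies tw(G) ≤ 2. Since 4–3–7–5–6–1–2–4 is a cycle in G, G is not acyclic. Forests are exactly the graphs of treewidth ≤ 1, so tw(G) ≥ 2. Combining the bounds, tw(G) = 2.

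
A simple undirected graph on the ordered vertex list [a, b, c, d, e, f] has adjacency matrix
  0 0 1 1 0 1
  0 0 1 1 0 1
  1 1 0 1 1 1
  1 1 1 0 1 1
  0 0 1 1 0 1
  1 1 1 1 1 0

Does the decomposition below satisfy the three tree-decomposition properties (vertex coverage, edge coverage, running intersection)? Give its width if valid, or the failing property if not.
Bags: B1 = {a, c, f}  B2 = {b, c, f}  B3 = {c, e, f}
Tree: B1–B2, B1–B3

A tree decomposition must satisfy three properties: every vertex lies in some bag; for every edge, both endpoints lie together in some bag; and for every vertex, the bags containing it form a connected subtree. Here vertex d appears in no bag, so the decomposition is invalid.

No — vertex d appears in no bag.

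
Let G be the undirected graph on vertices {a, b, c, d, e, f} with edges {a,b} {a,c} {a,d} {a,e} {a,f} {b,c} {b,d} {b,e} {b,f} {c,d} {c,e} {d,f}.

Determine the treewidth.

A width-3 tree decomposition is:
Bags: B1 = {a, b, c, d}  B2 = {a, b, d, f}  B3 = {a, b, c, e}
Tree: B1–B2, B1–B3
The largest bag has 4 vertices, giving width 3; this decomposition certifies tw(G) ≤ 3. On the other hand G contains the 4-clique {a, b, c, d}. A clique must lie in a single bag of any decomposition, so no decomposition can have width below 3. The upper and lower bounds meet at 3, so that is the treewidth.

3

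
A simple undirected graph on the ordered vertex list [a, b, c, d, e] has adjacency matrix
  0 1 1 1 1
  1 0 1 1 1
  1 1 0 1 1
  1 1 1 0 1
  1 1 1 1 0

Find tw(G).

A width-4 tree decomposition is:
Bags: B1 = {a, b, c, d, e}
Tree: (single bag)
With just one bag of size 5, the width is 5 − 1 = 4, so tw(G) ≤ 4. On the other hand G contains the 5-clique {a, b, c, d, e}. A clique must lie in a single bag of any decomposition, so no decomposition can have width below 4. The upper and lower bounds meet at 4, so that is the treewidth.

4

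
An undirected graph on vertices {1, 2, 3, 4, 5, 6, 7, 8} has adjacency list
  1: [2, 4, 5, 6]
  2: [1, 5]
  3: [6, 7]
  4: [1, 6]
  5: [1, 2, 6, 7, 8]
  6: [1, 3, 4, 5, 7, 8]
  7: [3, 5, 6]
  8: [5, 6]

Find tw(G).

A width-2 tree decomposition is:
Bags: B1 = {1, 4, 6}  B2 = {1, 5, 6}  B3 = {5, 6, 7}  B4 = {1, 2, 5}  B5 = {3, 6, 7}  B6 = {5, 6, 8}
Tree: B1–B2, B2–B3, B2–B4, B3–B5, B3–B6
The largest bag has 3 vertices, giving width 2; this decomposition certifies tw(G) ≤ 2. On the other hand G contains the 3-clique {1, 2, 5}. A clique must lie in a single bag of any decomposition, so no decomposition can have width below 2. Hence tw(G) = 2 exactly.

2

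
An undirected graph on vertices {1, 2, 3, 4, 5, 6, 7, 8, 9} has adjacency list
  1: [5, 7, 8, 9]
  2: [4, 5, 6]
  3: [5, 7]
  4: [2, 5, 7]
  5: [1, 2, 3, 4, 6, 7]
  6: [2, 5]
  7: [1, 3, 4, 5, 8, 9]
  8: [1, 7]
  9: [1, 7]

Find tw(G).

A width-2 tree decomposition is:
Bags: B1 = {4, 5, 7}  B2 = {1, 5, 7}  B3 = {2, 4, 5}  B4 = {1, 7, 9}  B5 = {1, 7, 8}  B6 = {3, 5, 7}  B7 = {2, 5, 6}
Tree: B1–B2, B1–B3, B2–B4, B4–B5, B1–B6, B3–B7
The largest bag has 3 vertices, giving width 2; this decomposition certifies tw(G) ≤ 2. Conversely, {1, 7, 8} is a clique of size 3, and the vertices of any clique must share a bag in every tree decomposition; so some bag has ≥ 3 vertices and tw(G) ≥ 2. Therefore the treewidth is 2.

2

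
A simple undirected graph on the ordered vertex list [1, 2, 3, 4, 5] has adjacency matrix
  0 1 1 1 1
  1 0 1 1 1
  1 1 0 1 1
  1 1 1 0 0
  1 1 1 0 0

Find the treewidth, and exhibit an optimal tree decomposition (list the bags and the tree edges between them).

Each bag holds 4 vertices, so the decomposition has width 3, which upper-bounds the treewidth. Conversely, {1, 2, 3, 4} is a clique of size 4, and the vertices of any clique must share a bag in every tree decomposition; so some bag has ≥ 4 vertices and tw(G) ≥ 3. Hence tw(G) = 3 exactly.

Treewidth 3.
Bags: B1 = {1, 2, 3, 5}  B2 = {1, 2, 3, 4}
Tree: B1–B2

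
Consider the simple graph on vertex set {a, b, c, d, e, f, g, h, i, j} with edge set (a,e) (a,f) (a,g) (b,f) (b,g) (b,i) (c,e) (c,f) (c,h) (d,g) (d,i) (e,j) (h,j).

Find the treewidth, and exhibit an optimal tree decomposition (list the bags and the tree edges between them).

The largest bag has 3 vertices, giving width 2; this decomposition certifies tw(G) ≤ 2. The edges j–h–c–e–j form a cycle, so G is not a tree and its treewidth is at least 2. Combining the bounds, tw(G) = 2.

Treewidth 2.
One optimal decomposition is:
Bags: B1 = {e, h, j}  B2 = {c, e, h}  B3 = {a, c, e}  B4 = {a, c, f}  B5 = {a, f, g}  B6 = {b, f, g}  B7 = {b, d, g}  B8 = {b, d, i}
Tree: B1–B2, B2–B3, B3–B4, B4–B5, B5–B6, B6–B7, B7–B8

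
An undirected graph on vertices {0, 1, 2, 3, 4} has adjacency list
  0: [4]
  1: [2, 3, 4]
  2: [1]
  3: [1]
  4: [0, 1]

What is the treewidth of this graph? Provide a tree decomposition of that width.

The largest bag has 2 vertices, giving width 1; this decomposition certifies tw(G) ≤ 1. G has an edge, so its treewidth is at least 1. Combining the bounds, tw(G) = 1.

Treewidth 1.
One such decomposition:
Bags: B1 = {0, 4}  B2 = {1, 4}  B3 = {1, 2}  B4 = {1, 3}
Tree: B1–B2, B2–B3, B2–B4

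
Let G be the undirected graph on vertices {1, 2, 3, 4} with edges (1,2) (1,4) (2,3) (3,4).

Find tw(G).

A width-2 tree decomposition is:
Bags: B1 = {1, 2, 4}  B2 = {2, 3, 4}
Tree: B1–B2
Each bag holds 3 vertices, so the decomposition has width 2, which upper-bounds the treewidth. For the lower bound, G contains the cycle 4–1–2–3–4, so G is not a forest; only forests have treewidth ≤ 1, hence tw(G) ≥ 2. Therefore the treewidth is 2.

2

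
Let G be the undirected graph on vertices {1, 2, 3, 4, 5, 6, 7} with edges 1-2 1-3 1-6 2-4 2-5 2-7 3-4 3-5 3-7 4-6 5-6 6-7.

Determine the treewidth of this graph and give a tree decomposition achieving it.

Treewidth 3.
Bags: B1 = {2, 3, 6, 7}  B2 = {2, 3, 5, 6}  B3 = {2, 3, 4, 6}  B4 = {1, 2, 3, 6}
Tree: B1–B2, B2–B3, B3–B4

The largest bag has 4 vertices, giving width 3; this decomposition certifies tw(G) ≤ 3. For the lower bound: the 4 vertex sets {3,7}, {2,5}, {6}, {4} are disjoint, each induces a connected subgraph, and every pair is joined by at least one edge of G. Contracting each set to a single vertex therefore yields K_{4} as a minor, and since treewidth is minor-monotone, tw(G) ≥ tw(K_{4}) = 3. Hence tw(G) = 3 exactly.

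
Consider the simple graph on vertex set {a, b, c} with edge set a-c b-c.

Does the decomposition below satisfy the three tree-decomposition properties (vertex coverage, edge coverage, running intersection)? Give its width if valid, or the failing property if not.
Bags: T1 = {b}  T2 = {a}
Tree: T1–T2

No — vertex c appears in no bag.

A tree decomposition must satisfy three properties: every vertex lies in some bag; for every edge, both endpoints lie together in some bag; and for every vertex, the bags containing it form a connected subtree. Here vertex c appears in no bag, so the decomposition is invalid.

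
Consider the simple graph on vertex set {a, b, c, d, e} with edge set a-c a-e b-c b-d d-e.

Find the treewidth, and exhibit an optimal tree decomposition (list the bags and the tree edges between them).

Treewidth 2.
Bags: B1 = {b, d, e}  B2 = {a, b, e}  B3 = {a, b, c}
Tree: B1–B2, B2–B3

Each bag holds 3 vertices, so the decomposition has width 2, which upper-bounds the treewidth. The edges b–d–e–a–c–b form a cycle, so G is not a tree and its treewidth is at least 2. The upper and lower bounds meet at 2, so that is the treewidth.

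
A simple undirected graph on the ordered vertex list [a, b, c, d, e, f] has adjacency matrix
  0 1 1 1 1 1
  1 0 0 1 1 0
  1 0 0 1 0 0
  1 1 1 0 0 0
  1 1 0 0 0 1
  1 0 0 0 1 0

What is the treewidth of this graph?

A width-2 tree decomposition is:
Bags: B1 = {a, b, e}  B2 = {a, e, f}  B3 = {a, b, d}  B4 = {a, c, d}
Tree: B1–B2, B1–B3, B3–B4
Every bag has size at most 3, so the width is 3 − 1 = 2 and tw(G) ≤ 2. On the other hand G contains the 3-clique {a, c, d}. A clique must lie in a single bag of any decomposition, so no decomposition can have width below 2. Combining the bounds, tw(G) = 2.

2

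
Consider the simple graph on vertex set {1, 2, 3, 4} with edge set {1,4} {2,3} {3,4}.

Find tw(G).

1

A width-1 tree decomposition is:
Bags: B1 = {3, 4}  B2 = {1, 4}  B3 = {2, 3}
Tree: B1–B2, B1–B3
Each bag holds 2 vertices, so the decomposition has width 1, which upper-bounds the treewidth. Any graph with an edge has treewidth ≥ 1, and G has the edge 3–4. The upper and lower bounds meet at 1, so that is the treewidth.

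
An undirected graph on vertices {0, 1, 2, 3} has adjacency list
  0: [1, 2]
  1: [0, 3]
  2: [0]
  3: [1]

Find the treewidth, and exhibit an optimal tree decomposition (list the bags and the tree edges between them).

Treewidth 1.
One optimal decomposition is:
Bags: B1 = {0, 2}  B2 = {0, 1}  B3 = {1, 3}
Tree: B1–B2, B2–B3

Each bag holds 2 vertices, so the decomposition has width 1, which upper-bounds the treewidth. Since G has at least one edge (e.g. 2–0), it is not an edgeless graph, so tw(G) ≥ 1. Combining the bounds, tw(G) = 1.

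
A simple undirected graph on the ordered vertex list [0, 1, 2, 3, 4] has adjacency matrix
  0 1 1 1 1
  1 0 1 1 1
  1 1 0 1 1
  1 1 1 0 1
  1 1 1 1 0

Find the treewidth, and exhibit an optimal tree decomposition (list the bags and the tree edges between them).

With just one bag of size 5, the width is 5 − 1 = 4, so tw(G) ≤ 4. On the other hand G contains the 5-clique {0, 1, 2, 3, 4}. A clique must lie in a single bag of any decomposition, so no decomposition can have width below 4. Therefore the treewidth is 4.

Treewidth 4.
One optimal decomposition is:
Bags: B1 = {0, 1, 2, 3, 4}
Tree: (single bag)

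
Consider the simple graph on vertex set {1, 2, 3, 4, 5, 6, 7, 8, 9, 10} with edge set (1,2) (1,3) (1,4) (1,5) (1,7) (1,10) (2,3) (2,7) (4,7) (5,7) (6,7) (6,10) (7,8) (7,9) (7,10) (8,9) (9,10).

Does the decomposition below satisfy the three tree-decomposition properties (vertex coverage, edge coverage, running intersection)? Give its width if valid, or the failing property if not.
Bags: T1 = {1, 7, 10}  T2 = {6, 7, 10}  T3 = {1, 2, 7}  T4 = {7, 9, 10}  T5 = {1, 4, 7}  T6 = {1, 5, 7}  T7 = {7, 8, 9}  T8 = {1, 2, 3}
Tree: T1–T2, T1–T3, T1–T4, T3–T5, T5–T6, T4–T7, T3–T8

Checking the three conditions: (i) the bags cover all of {1, 2, 3, 4, 5, 6, 7, 8, 9, 10}; (ii) for each edge, some bag contains both endpoints; (iii) the bags containing any fixed vertex form a subtree. All hold, so the decomposition is valid with width 3 − 1 = 2.

Yes; width 2.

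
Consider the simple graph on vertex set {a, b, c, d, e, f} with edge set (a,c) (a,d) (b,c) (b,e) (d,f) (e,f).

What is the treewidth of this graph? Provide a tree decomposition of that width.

The largest bag has 3 vertices, giving width 2; this decomposition certifies tw(G) ≤ 2. The edges c–b–e–f–d–a–c form a cycle, so G is not a tree and its treewidth is at least 2. The upper and lower bounds meet at 2, so that is the treewidth.

Treewidth 2.
One such decomposition:
Bags: B1 = {b, c, e}  B2 = {c, e, f}  B3 = {c, d, f}  B4 = {a, c, d}
Tree: B1–B2, B2–B3, B3–B4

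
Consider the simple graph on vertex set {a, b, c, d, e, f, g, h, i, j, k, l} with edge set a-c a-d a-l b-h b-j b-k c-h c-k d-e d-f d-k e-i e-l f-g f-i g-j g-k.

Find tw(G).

A width-3 tree decomposition is:
Bags: B1 = {e, f, i, l}  B2 = {d, e, f, l}  B3 = {a, d, f, l}  B4 = {a, d, f, g}  B5 = {a, d, g, k}  B6 = {a, c, g, k}  B7 = {c, g, j, k}  B8 = {b, c, j, k}  B9 = {b, c, h, j}
Tree: B1–B2, B2–B3, B3–B4, B4–B5, B5–B6, B6–B7, B7–B8, B8–B9
Each bag holds 4 vertices, so the decomposition has width 3, which upper-bounds the treewidth. For the lower bound: the 4 vertex sets {e,i,l}, {f}, {d}, {a,c,g,k} are disjoint, each induces a connected subgraph, and every pair is joined by at least one edge of G. Contracting each set to a single vertex therefore yields K_{4} as a minor, and since treewidth is minor-monotone, tw(G) ≥ tw(K_{4}) = 3. The upper and lower bounds meet at 3, so that is the treewidth.

3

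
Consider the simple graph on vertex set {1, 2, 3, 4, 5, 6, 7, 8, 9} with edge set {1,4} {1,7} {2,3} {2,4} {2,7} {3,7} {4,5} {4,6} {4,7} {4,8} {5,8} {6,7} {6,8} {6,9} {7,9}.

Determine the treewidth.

2

A width-2 tree decomposition is:
Bags: B1 = {2, 4, 7}  B2 = {4, 6, 7}  B3 = {2, 3, 7}  B4 = {6, 7, 9}  B5 = {1, 4, 7}  B6 = {4, 6, 8}  B7 = {4, 5, 8}
Tree: B1–B2, B1–B3, B2–B4, B2–B5, B2–B6, B6–B7
Each bag holds 3 vertices, so the decomposition has width 2, which upper-bounds the treewidth. On the other hand G contains the 3-clique {6, 7, 9}. A clique must lie in a single bag of any decomposition, so no decomposition can have width below 2. Combining the bounds, tw(G) = 2.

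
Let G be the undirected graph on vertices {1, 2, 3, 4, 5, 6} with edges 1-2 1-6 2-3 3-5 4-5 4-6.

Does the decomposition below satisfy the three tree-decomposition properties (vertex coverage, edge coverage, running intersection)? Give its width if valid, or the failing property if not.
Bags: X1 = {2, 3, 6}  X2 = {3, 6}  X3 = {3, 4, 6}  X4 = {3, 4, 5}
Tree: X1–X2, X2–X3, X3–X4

No — vertex 1 appears in no bag.

A tree decomposition must satisfy three properties: every vertex lies in some bag; for every edge, both endpoints lie together in some bag; and for every vertex, the bags containing it form a connected subtree. Here vertex 1 appears in no bag, so the decomposition is invalid.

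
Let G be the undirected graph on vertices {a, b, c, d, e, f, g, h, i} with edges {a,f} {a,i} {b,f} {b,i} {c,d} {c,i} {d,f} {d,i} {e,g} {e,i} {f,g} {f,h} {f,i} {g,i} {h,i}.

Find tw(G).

2

A width-2 tree decomposition is:
Bags: B1 = {f, g, i}  B2 = {b, f, i}  B3 = {f, h, i}  B4 = {a, f, i}  B5 = {d, f, i}  B6 = {e, g, i}  B7 = {c, d, i}
Tree: B1–B2, B2–B3, B3–B4, B2–B5, B1–B6, B5–B7
Each bag holds 3 vertices, so the decomposition has width 2, which upper-bounds the treewidth. For the lower bound, the 3 vertices {e, g, i} are pairwise adjacent, and any tree decomposition puts a clique entirely inside one bag — forcing width ≥ 2. The upper and lower bounds meet at 2, so that is the treewidth.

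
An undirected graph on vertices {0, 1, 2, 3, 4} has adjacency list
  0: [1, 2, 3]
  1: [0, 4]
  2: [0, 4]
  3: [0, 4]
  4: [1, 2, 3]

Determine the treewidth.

2

A width-2 tree decomposition is:
Bags: B1 = {0, 1, 4}  B2 = {0, 3, 4}  B3 = {0, 2, 4}
Tree: B1–B2, B2–B3
Each bag holds 3 vertices, so the decomposition has width 2, which upper-bounds the treewidth. Since 1–0–3–4–1 is a cycle in G, G is not acyclic. Forests are exactly the graphs of treewidth ≤ 1, so tw(G) ≥ 2. Combining the bounds, tw(G) = 2.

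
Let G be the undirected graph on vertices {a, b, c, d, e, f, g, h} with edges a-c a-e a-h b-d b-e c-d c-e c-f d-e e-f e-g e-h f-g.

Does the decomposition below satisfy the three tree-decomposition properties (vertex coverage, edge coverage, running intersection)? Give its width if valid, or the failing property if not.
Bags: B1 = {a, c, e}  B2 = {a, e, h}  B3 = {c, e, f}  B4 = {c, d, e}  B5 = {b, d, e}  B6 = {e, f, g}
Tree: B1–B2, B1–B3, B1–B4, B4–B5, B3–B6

Checking the three conditions: (i) the bags cover all of {a, b, c, d, e, f, g, h}; (ii) for each edge, some bag contains both endpoints; (iii) the bags containing any fixed vertex form a subtree. All hold, so the decomposition is valid with width 3 − 1 = 2.

Yes; width 2.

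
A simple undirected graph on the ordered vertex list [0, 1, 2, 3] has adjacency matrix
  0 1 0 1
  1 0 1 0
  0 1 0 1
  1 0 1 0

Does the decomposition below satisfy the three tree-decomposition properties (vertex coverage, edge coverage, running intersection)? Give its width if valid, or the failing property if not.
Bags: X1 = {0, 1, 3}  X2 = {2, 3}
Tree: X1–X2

A tree decomposition must satisfy three properties: every vertex lies in some bag; for every edge, both endpoints lie together in some bag; and for every vertex, the bags containing it form a connected subtree. Here edge (1,2) lies in no bag, so the decomposition is invalid.

No — edge (1,2) lies in no bag.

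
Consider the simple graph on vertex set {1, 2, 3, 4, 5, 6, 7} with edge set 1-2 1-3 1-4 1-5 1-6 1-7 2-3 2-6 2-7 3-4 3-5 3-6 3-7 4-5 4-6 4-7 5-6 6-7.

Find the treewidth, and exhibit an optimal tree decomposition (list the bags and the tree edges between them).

Treewidth 4.
One such decomposition:
Bags: B1 = {1, 2, 3, 6, 7}  B2 = {1, 3, 4, 6, 7}  B3 = {1, 3, 4, 5, 6}
Tree: B1–B2, B2–B3

Each bag holds 5 vertices, so the decomposition has width 4, which upper-bounds the treewidth. On the other hand G contains the 5-clique {1, 2, 3, 6, 7}. A clique must lie in a single bag of any decomposition, so no decomposition can have width below 4. Combining the bounds, tw(G) = 4.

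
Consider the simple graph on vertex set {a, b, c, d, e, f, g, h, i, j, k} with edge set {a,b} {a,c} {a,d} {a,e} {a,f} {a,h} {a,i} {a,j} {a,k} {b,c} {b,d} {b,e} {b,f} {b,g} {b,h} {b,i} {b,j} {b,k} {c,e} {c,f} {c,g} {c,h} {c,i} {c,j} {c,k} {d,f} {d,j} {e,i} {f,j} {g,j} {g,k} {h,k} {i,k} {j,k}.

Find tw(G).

4

A width-4 tree decomposition is:
Bags: B1 = {a, b, d, f, j}  B2 = {a, b, c, f, j}  B3 = {a, b, c, j, k}  B4 = {a, b, c, i, k}  B5 = {a, b, c, e, i}  B6 = {a, b, c, h, k}  B7 = {b, c, g, j, k}
Tree: B1–B2, B2–B3, B3–B4, B4–B5, B4–B6, B3–B7
The largest bag has 5 vertices, giving width 4; this decomposition certifies tw(G) ≤ 4. On the other hand G contains the 5-clique {a, b, d, f, j}. A clique must lie in a single bag of any decomposition, so no decomposition can have width below 4. The upper and lower bounds meet at 4, so that is the treewidth.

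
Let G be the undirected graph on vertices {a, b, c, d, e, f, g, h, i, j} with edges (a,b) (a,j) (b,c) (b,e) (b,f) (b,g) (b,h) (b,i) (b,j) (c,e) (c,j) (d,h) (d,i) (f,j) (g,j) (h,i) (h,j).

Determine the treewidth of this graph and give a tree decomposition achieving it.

Each bag holds 3 vertices, so the decomposition has width 2, which upper-bounds the treewidth. For the lower bound, the 3 vertices {d, h, i} are pairwise adjacent, and any tree decomposition puts a clique entirely inside one bag — forcing width ≥ 2. The upper and lower bounds meet at 2, so that is the treewidth.

Treewidth 2.
One optimal decomposition is:
Bags: B1 = {b, g, j}  B2 = {b, h, j}  B3 = {b, h, i}  B4 = {d, h, i}  B5 = {b, c, j}  B6 = {b, c, e}  B7 = {b, f, j}  B8 = {a, b, j}
Tree: B1–B2, B2–B3, B3–B4, B1–B5, B5–B6, B2–B7, B2–B8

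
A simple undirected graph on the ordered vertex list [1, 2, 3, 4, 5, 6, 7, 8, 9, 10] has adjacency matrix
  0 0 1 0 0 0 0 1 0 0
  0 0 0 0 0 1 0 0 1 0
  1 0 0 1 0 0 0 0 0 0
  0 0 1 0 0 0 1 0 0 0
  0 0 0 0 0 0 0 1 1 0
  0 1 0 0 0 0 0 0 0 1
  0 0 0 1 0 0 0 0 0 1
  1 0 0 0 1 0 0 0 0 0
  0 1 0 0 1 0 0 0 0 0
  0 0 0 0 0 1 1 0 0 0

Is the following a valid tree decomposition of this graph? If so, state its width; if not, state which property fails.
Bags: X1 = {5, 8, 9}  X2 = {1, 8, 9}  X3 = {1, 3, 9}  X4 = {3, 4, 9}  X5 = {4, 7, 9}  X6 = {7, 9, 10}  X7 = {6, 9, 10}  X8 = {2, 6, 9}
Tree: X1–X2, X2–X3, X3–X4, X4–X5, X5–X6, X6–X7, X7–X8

Every vertex of G appears in some bag (union = {1, 2, 3, 4, 5, 6, 7, 8, 9, 10}); every edge is covered by a bag; and for each vertex v the set of bags containing v is connected in the bag tree. The decomposition is therefore valid. The largest bag has 3 vertices, so the width is 2.

Yes; width 2.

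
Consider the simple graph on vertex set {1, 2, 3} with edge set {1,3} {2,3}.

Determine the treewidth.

A width-1 tree decomposition is:
Bags: B1 = {2, 3}  B2 = {1, 3}
Tree: B1–B2
The largest bag has 2 vertices, giving width 1; this decomposition certifies tw(G) ≤ 1. Since G has at least one edge (e.g. 3–2), it is not an edgeless graph, so tw(G) ≥ 1. Hence tw(G) = 1 exactly.

1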